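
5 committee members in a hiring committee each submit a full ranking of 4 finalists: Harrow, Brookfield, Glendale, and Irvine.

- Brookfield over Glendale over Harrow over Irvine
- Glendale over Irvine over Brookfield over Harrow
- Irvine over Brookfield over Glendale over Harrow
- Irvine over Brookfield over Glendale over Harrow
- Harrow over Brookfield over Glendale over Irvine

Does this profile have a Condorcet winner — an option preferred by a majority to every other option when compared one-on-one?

No

Head-to-head results (5 voters total):
Harrow vs Brookfield: Brookfield wins 4–1.
Harrow vs Glendale: Glendale wins 4–1.
Harrow vs Irvine: Irvine wins 3–2.
Brookfield vs Glendale: Brookfield wins 4–1.
Brookfield vs Irvine: Irvine wins 3–2.
Glendale vs Irvine: Glendale wins 3–2.
No candidate beats all others: Brookfield beats Glendale beats Irvine beats Brookfield, a majority cycle.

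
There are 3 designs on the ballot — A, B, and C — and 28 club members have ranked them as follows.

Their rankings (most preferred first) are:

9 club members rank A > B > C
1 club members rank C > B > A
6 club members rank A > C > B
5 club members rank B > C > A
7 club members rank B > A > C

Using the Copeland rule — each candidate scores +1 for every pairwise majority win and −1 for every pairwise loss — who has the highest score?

A

Pairwise results:
  A vs B: A wins 15–13.
  A vs C: A wins 22–6.
  B vs C: B wins 21–7.
Copeland scores (wins − losses):
  A: 2 − 0 = 2
  B: 1 − 1 = 0
  C: 0 − 2 = -2
A has the best Copeland score.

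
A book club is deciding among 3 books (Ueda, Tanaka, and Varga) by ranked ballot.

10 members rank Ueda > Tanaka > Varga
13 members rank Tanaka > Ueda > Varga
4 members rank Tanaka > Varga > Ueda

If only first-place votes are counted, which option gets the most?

Tanaka

First-place vote totals:
  Ueda: 10
  Tanaka: 17
  Varga: 0
Tanaka has the most first-place votes.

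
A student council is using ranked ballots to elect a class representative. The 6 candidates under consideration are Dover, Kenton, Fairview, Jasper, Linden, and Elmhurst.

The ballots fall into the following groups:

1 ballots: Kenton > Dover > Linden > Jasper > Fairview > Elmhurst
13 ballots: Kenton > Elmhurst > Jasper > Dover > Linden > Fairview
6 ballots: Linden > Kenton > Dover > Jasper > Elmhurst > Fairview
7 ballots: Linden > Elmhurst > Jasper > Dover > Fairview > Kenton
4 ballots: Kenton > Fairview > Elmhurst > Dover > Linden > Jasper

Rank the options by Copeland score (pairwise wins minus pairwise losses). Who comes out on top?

Kenton

Pairwise results:
  Dover vs Kenton: Kenton wins 24–7.
  Dover vs Fairview: Dover wins 27–4.
  Dover vs Jasper: Jasper wins 20–11.
  Dover vs Linden: Dover wins 18–13.
  Dover vs Elmhurst: Elmhurst wins 24–7.
  Kenton vs Fairview: Kenton wins 24–7.
  Kenton vs Jasper: Kenton wins 24–7.
  Kenton vs Linden: Kenton wins 18–13.
  Kenton vs Elmhurst: Kenton wins 24–7.
  Fairview vs Jasper: Jasper wins 27–4.
  Fairview vs Linden: Linden wins 27–4.
  Fairview vs Elmhurst: Elmhurst wins 26–5.
  Jasper vs Linden: Linden wins 18–13.
  Jasper vs Elmhurst: Elmhurst wins 24–7.
  Linden vs Elmhurst: Elmhurst wins 17–14.
Copeland scores (wins − losses):
  Dover: 2 − 3 = -1
  Kenton: 5 − 0 = 5
  Fairview: 0 − 5 = -5
  Jasper: 2 − 3 = -1
  Linden: 2 − 3 = -1
  Elmhurst: 4 − 1 = 3
Kenton has the best Copeland score.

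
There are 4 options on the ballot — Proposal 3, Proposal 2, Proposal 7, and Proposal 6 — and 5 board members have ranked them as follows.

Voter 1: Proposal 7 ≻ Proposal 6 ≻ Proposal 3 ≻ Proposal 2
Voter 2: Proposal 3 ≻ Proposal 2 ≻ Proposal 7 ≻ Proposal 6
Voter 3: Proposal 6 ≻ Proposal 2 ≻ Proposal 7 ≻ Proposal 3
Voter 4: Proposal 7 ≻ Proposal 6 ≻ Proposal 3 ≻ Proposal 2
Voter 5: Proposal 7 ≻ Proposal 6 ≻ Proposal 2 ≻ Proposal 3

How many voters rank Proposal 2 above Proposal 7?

2

Ballots ranking Proposal 2 above Proposal 7: 2.
Ballots ranking Proposal 7 above Proposal 2: 3.
So 2 of 5 voters prefer Proposal 2 to Proposal 7.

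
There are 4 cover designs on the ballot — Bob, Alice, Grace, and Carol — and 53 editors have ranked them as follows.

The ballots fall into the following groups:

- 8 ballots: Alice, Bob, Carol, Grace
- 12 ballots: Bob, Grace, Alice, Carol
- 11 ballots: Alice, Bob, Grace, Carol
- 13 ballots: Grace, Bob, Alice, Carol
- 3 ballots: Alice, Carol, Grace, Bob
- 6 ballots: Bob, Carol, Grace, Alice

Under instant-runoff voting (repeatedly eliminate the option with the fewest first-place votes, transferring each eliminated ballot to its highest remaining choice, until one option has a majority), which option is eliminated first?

Round 1: Alice 22, Bob 18, Grace 13, Carol 0. Carol has the fewest and is eliminated.
Round 2: Alice 22, Bob 18, Grace 13. Grace has the fewest and is eliminated.
Round 3: Bob 31, Alice 22. Bob has a majority.

Carol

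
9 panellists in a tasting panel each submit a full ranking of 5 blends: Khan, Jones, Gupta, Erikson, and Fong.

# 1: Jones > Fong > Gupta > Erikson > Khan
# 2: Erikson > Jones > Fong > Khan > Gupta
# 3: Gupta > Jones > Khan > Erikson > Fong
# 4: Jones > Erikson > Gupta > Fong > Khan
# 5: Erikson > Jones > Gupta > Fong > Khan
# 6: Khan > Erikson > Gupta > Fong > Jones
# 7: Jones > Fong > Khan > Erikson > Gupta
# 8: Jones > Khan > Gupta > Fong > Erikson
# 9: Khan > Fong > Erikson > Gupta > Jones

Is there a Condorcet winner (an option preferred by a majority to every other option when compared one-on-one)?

Yes

Head-to-head results (9 voters total):
Khan vs Jones: Jones wins 7–2.
Khan vs Gupta: Khan wins 5–4.
Khan vs Erikson: Khan wins 5–4.
Khan vs Fong: Fong wins 5–4.
Jones vs Gupta: Jones wins 6–3.
Jones vs Erikson: Jones wins 5–4.
Jones vs Fong: Jones wins 7–2.
Gupta vs Erikson: Erikson wins 6–3.
Gupta vs Fong: Gupta wins 5–4.
Erikson vs Fong: Erikson wins 5–4.
Jones beats each rival — Khan (7–2), Gupta (6–3), Erikson (5–4), Fong (7–2) — so Jones is the Condorcet winner.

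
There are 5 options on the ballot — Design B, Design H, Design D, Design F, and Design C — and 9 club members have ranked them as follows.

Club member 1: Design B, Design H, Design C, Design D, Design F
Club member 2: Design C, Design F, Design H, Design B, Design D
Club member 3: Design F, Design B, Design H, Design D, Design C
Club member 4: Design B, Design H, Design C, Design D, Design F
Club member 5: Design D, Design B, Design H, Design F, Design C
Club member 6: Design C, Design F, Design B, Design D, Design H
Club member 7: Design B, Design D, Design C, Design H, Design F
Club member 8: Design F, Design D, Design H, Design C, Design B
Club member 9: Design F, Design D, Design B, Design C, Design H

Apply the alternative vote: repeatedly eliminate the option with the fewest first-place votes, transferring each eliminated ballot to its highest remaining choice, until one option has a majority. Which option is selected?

Design F

Round 1: Design B 3, Design F 3, Design C 2, Design D 1, Design H 0. Design H has the fewest and is eliminated.
Round 2: Design B 3, Design F 3, Design C 2, Design D 1. Design D has the fewest and is eliminated.
Round 3: Design B 4, Design F 3, Design C 2. Design C has the fewest and is eliminated.
Round 4: Design F 5, Design B 4. Design F has a majority.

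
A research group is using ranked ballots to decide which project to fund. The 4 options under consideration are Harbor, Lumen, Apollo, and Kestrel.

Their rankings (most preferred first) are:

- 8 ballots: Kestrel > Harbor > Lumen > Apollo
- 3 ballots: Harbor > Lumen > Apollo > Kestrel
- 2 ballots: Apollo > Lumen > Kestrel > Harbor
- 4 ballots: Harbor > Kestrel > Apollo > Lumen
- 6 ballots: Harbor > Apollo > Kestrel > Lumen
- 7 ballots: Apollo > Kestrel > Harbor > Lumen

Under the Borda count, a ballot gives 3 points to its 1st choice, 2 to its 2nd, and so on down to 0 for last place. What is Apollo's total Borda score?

Borda scores:
  Harbor: 8·2 + 3·3 + 2·0 + 4·3 + 6·3 + 7·1 = 62
  Lumen: 8·1 + 3·2 + 2·2 + 4·0 + 6·0 + 7·0 = 18
  Apollo: 8·0 + 3·1 + 2·3 + 4·1 + 6·2 + 7·3 = 46
  Kestrel: 8·3 + 3·0 + 2·1 + 4·2 + 6·1 + 7·2 = 54

46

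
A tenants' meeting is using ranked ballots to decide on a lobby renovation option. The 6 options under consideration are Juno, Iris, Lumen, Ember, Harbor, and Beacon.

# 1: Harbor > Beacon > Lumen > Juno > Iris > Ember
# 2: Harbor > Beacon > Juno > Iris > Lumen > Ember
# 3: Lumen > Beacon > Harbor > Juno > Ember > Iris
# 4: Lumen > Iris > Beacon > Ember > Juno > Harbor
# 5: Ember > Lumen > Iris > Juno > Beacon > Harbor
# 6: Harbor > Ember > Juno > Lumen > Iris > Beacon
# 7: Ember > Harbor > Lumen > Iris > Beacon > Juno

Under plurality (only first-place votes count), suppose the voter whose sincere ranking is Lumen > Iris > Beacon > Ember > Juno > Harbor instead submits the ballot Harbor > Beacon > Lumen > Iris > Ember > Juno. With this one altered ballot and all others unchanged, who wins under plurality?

Harbor

First-place totals with the altered ballot: Juno 0, Iris 0, Lumen 1, Ember 2, Harbor 4, Beacon 0.
The winner is unchanged: still Harbor.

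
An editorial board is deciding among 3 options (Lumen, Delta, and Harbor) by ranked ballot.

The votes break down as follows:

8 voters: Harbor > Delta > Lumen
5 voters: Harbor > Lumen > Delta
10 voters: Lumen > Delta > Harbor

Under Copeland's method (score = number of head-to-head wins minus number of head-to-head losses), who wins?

Harbor

Pairwise results:
  Lumen vs Delta: Lumen wins 15–8.
  Lumen vs Harbor: Harbor wins 13–10.
  Delta vs Harbor: Harbor wins 13–10.
Copeland scores (wins − losses):
  Lumen: 1 − 1 = 0
  Delta: 0 − 2 = -2
  Harbor: 2 − 0 = 2
Harbor has the best Copeland score.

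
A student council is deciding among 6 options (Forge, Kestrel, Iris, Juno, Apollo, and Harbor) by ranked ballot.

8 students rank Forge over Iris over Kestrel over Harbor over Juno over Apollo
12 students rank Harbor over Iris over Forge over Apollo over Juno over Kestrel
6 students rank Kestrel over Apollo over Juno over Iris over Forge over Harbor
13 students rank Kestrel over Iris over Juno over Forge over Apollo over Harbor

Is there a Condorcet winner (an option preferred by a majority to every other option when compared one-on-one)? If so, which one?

Iris

Head-to-head results (39 voters total):
Forge vs Kestrel: Forge wins 20–19.
Forge vs Iris: Iris wins 31–8.
Forge vs Juno: Forge wins 20–19.
Forge vs Apollo: Forge wins 33–6.
Forge vs Harbor: Forge wins 27–12.
Kestrel vs Iris: Iris wins 20–19.
Kestrel vs Juno: Kestrel wins 27–12.
Kestrel vs Apollo: Kestrel wins 27–12.
Kestrel vs Harbor: Kestrel wins 27–12.
Iris vs Juno: Iris wins 33–6.
Iris vs Apollo: Iris wins 33–6.
Iris vs Harbor: Iris wins 27–12.
Juno vs Apollo: Juno wins 21–18.
Juno vs Harbor: Harbor wins 20–19.
Apollo vs Harbor: Harbor wins 20–19.
Iris beats each rival — Forge (31–8), Kestrel (20–19), Juno (33–6), Apollo (33–6), Harbor (27–12) — so Iris is the Condorcet winner.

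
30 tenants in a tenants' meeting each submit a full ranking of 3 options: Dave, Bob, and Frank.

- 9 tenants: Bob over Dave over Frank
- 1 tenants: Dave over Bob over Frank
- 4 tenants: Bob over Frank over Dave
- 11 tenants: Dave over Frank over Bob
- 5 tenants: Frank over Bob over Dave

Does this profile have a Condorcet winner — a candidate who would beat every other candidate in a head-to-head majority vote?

Head-to-head results (30 voters total):
Dave vs Bob: Bob wins 18–12.
Dave vs Frank: Dave wins 21–9.
Bob vs Frank: Frank wins 16–14.
No candidate beats all others: Dave beats Frank beats Bob beats Dave, a majority cycle.

No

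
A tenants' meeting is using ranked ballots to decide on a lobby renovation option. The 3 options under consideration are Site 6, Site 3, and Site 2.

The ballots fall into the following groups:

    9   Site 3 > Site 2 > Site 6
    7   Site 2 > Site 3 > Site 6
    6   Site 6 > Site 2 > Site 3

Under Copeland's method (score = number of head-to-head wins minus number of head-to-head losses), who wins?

Site 2

Pairwise results:
  Site 6 vs Site 3: Site 3 wins 16–6.
  Site 6 vs Site 2: Site 2 wins 16–6.
  Site 3 vs Site 2: Site 2 wins 13–9.
Copeland scores (wins − losses):
  Site 6: 0 − 2 = -2
  Site 3: 1 − 1 = 0
  Site 2: 2 − 0 = 2
Site 2 has the best Copeland score.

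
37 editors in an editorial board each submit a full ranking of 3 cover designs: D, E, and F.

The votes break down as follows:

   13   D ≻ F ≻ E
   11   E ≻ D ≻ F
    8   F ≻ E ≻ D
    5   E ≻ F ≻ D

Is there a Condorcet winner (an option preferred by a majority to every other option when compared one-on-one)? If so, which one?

None — there is no Condorcet winner

Head-to-head results (37 voters total):
D vs E: E wins 24–13.
D vs F: D wins 24–13.
E vs F: F wins 21–16.
No candidate beats all others: D beats F beats E beats D, a majority cycle.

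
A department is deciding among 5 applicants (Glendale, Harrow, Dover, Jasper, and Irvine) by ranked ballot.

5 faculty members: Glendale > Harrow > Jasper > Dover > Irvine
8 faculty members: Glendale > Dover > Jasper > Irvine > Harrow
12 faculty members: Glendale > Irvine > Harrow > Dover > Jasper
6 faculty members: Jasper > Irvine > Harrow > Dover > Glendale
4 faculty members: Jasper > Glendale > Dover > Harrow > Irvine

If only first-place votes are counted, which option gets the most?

First-place vote totals:
  Glendale: 25
  Harrow: 0
  Dover: 0
  Jasper: 10
  Irvine: 0
Glendale has the most first-place votes.

Glendale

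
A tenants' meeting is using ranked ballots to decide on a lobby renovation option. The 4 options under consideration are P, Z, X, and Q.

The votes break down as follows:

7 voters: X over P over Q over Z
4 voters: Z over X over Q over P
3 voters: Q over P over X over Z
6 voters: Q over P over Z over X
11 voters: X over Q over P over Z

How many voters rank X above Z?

21

Ballots ranking X above Z: 7+3+11 = 21.
Ballots ranking Z above X: 4+6 = 10.
So 21 of 31 voters prefer X to Z.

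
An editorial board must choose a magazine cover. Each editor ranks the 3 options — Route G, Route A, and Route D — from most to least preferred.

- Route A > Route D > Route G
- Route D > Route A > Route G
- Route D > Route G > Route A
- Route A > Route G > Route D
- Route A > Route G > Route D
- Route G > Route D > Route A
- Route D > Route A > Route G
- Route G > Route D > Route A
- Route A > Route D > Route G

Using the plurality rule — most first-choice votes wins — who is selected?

Route A

First-place vote totals:
  Route G: 2
  Route A: 4
  Route D: 3
Route A has the most first-place votes.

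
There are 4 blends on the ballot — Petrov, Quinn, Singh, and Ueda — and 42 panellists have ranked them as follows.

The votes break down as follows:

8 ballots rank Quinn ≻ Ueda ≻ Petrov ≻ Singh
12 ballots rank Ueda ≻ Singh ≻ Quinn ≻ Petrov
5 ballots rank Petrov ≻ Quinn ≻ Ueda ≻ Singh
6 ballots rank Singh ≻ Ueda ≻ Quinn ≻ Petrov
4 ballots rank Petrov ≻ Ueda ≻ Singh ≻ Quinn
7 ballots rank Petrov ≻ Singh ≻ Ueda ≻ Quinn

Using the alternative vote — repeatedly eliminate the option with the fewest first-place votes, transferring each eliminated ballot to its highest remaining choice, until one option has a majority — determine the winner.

Ueda

Round 1: Petrov 16, Ueda 12, Quinn 8, Singh 6. Singh has the fewest and is eliminated.
Round 2: Ueda 18, Petrov 16, Quinn 8. Quinn has the fewest and is eliminated.
Round 3: Ueda 26, Petrov 16. Ueda has a majority.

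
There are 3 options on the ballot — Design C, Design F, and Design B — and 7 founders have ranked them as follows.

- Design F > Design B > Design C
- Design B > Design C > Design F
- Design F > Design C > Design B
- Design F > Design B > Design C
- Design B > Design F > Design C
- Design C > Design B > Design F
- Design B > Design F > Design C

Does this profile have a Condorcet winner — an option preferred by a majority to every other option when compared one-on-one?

Yes

Head-to-head results (7 voters total):
Design C vs Design F: Design F wins 5–2.
Design C vs Design B: Design B wins 5–2.
Design F vs Design B: Design B wins 4–3.
Design B beats each rival — Design C (5–2), Design F (4–3) — so Design B is the Condorcet winner.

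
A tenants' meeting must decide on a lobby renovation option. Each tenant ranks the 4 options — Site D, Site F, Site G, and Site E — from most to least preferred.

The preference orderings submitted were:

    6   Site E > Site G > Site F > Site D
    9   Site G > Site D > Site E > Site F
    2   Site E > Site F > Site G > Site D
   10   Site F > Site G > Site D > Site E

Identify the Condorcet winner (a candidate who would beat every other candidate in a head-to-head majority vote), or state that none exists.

Head-to-head results (27 voters total):
Site D vs Site F: Site F wins 18–9.
Site D vs Site G: Site G wins 27–0.
Site D vs Site E: Site D wins 19–8.
Site F vs Site G: Site G wins 15–12.
Site F vs Site E: Site E wins 17–10.
Site G vs Site E: Site G wins 19–8.
Site G beats each rival — Site D (27–0), Site F (15–12), Site E (19–8) — so Site G is the Condorcet winner.

Site G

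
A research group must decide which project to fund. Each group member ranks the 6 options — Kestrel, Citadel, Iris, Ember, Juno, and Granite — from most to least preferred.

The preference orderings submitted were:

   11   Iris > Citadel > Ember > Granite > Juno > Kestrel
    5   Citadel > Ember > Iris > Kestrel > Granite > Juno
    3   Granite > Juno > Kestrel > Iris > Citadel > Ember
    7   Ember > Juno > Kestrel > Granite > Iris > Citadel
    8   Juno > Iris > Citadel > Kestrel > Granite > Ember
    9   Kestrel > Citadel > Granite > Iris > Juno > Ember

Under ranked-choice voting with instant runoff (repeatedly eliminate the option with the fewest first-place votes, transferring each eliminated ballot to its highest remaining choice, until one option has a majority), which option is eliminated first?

Round 1: Iris 11, Kestrel 9, Juno 8, Ember 7, Citadel 5, Granite 3. Granite has the fewest and is eliminated.
Round 2: Iris 11, Juno 11, Kestrel 9, Ember 7, Citadel 5. Citadel has the fewest and is eliminated.
Round 3: Ember 12, Iris 11, Juno 11, Kestrel 9. Kestrel has the fewest and is eliminated.
Round 4: Iris 20, Ember 12, Juno 11. Juno has the fewest and is eliminated.
Round 5: Iris 31, Ember 12. Iris has a majority.

Granite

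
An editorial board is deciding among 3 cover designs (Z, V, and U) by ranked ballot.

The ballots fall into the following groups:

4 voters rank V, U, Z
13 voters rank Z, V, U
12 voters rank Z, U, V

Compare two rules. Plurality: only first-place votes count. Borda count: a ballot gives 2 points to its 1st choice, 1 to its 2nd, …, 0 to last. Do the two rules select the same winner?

Yes

Plurality first-place counts: Z 25, V 4, U 0 → Z.
Borda totals: Z 50, V 21, U 16 → Z.
The two rules agree on Z.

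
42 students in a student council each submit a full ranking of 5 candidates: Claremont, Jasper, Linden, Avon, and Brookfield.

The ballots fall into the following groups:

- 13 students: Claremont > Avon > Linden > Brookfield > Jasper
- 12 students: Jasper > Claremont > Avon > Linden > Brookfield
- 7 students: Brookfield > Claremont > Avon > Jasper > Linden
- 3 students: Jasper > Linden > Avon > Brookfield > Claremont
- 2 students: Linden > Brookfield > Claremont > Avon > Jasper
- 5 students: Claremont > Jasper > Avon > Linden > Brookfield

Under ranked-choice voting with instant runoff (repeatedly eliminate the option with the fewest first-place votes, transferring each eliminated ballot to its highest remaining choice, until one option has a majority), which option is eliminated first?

Avon

Round 1: Claremont 18, Jasper 15, Brookfield 7, Linden 2, Avon 0. Avon has the fewest and is eliminated.
Round 2: Claremont 18, Jasper 15, Brookfield 7, Linden 2. Linden has the fewest and is eliminated.
Round 3: Claremont 18, Jasper 15, Brookfield 9. Brookfield has the fewest and is eliminated.
Round 4: Claremont 27, Jasper 15. Claremont has a majority.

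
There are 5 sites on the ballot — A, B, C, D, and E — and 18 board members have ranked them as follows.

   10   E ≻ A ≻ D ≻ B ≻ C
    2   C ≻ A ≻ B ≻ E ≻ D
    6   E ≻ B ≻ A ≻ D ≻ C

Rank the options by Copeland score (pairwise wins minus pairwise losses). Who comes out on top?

Pairwise results:
  A vs B: A wins 12–6.
  A vs C: A wins 16–2.
  A vs D: A wins 18–0.
  A vs E: E wins 16–2.
  B vs C: B wins 16–2.
  B vs D: D wins 10–8.
  B vs E: E wins 16–2.
  C vs D: D wins 16–2.
  C vs E: E wins 16–2.
  D vs E: E wins 18–0.
Copeland scores (wins − losses):
  A: 3 − 1 = 2
  B: 1 − 3 = -2
  C: 0 − 4 = -4
  D: 2 − 2 = 0
  E: 4 − 0 = 4
E has the best Copeland score.

E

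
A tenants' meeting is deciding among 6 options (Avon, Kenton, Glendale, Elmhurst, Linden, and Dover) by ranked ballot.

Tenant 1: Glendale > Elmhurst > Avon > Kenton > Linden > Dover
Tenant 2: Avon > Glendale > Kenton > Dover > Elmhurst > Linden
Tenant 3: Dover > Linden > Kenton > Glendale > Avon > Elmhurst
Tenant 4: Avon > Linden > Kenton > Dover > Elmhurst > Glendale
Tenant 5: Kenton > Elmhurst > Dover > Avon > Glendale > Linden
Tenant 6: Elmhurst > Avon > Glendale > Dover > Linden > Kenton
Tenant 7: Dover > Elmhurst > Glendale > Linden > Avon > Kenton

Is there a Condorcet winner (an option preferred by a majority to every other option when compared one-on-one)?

Head-to-head results (7 voters total):
Avon vs Kenton: Avon wins 5–2.
Avon vs Glendale: Avon wins 4–3.
Avon vs Elmhurst: Elmhurst wins 4–3.
Avon vs Linden: Avon wins 5–2.
Avon vs Dover: Avon wins 4–3.
Kenton vs Glendale: Glendale wins 4–3.
Kenton vs Elmhurst: Kenton wins 4–3.
Kenton vs Linden: Linden wins 4–3.
Kenton vs Dover: Kenton wins 4–3.
Glendale vs Elmhurst: Elmhurst wins 4–3.
Glendale vs Linden: Glendale wins 5–2.
Glendale vs Dover: Dover wins 4–3.
Elmhurst vs Linden: Elmhurst wins 5–2.
Elmhurst vs Dover: Dover wins 4–3.
Linden vs Dover: Dover wins 5–2.
No candidate beats all others: Avon beats Kenton beats Elmhurst beats Avon, a majority cycle.

No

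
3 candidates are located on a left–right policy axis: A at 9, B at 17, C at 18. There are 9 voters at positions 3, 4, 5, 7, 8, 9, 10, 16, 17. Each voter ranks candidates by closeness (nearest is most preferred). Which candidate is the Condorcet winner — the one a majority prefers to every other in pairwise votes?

A

With single-peaked preferences on a line, the Condorcet winner is the candidate closest to the median voter.
The median voter (position 8) is closest to A at 9.
Check: A vs B — voters closer to A: 7 of 9.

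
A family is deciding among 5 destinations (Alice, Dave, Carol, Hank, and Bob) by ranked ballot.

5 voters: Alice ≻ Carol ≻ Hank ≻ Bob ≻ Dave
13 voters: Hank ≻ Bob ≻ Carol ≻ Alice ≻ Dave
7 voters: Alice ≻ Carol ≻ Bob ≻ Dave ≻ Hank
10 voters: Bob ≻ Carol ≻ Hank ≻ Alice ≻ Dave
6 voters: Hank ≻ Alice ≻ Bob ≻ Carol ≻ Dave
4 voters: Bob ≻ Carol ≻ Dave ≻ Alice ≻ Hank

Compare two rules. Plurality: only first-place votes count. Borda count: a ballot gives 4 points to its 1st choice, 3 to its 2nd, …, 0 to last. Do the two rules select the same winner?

Plurality first-place counts: Alice 12, Dave 0, Carol 0, Hank 19, Bob 14 → Hank.
Borda totals: Alice 93, Dave 15, Carol 110, Hank 106, Bob 126 → Bob.
The two rules disagree: plurality picks Hank, Borda picks Bob.

No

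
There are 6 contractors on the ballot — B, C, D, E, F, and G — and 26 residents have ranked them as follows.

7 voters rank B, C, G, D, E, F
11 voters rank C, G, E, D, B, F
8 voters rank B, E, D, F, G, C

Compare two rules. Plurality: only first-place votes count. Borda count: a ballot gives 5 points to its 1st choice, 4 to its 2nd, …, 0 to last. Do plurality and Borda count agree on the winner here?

Yes

Plurality first-place counts: B 15, C 11, D 0, E 0, F 0, G 0 → B.
Borda totals: B 86, C 83, D 60, E 72, F 16, G 73 → B.
The two rules agree on B.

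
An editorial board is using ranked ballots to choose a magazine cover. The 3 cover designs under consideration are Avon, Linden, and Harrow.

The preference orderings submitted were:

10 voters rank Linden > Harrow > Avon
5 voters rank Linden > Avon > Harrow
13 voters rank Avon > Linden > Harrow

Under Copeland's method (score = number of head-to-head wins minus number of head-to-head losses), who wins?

Pairwise results:
  Avon vs Linden: Linden wins 15–13.
  Avon vs Harrow: Avon wins 18–10.
  Linden vs Harrow: Linden wins 28–0.
Copeland scores (wins − losses):
  Avon: 1 − 1 = 0
  Linden: 2 − 0 = 2
  Harrow: 0 − 2 = -2
Linden has the best Copeland score.

Linden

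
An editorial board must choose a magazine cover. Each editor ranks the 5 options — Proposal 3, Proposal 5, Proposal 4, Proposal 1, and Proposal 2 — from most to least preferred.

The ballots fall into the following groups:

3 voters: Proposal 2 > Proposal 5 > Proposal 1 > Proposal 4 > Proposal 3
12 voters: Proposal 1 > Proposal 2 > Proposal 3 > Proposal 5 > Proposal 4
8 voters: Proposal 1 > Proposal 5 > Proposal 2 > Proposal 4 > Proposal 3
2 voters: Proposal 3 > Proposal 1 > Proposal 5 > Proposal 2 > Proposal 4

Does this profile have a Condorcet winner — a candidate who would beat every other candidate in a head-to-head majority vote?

Head-to-head results (25 voters total):
Proposal 3 vs Proposal 5: Proposal 3 wins 14–11.
Proposal 3 vs Proposal 4: Proposal 3 wins 14–11.
Proposal 3 vs Proposal 1: Proposal 1 wins 23–2.
Proposal 3 vs Proposal 2: Proposal 2 wins 23–2.
Proposal 5 vs Proposal 4: Proposal 5 wins 25–0.
Proposal 5 vs Proposal 1: Proposal 1 wins 22–3.
Proposal 5 vs Proposal 2: Proposal 2 wins 15–10.
Proposal 4 vs Proposal 1: Proposal 1 wins 25–0.
Proposal 4 vs Proposal 2: Proposal 2 wins 25–0.
Proposal 1 vs Proposal 2: Proposal 1 wins 22–3.
Proposal 1 beats each rival — Proposal 3 (23–2), Proposal 5 (22–3), Proposal 4 (25–0), Proposal 2 (22–3) — so Proposal 1 is the Condorcet winner.

Yes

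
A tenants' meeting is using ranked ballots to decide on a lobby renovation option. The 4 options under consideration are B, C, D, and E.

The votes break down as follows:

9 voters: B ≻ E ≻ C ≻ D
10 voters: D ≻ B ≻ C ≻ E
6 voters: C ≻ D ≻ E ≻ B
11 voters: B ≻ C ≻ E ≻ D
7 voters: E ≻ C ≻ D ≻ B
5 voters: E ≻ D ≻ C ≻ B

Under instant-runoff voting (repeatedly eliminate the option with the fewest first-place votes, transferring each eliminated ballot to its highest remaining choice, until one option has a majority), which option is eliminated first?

Round 1: B 20, E 12, D 10, C 6. C has the fewest and is eliminated.
Round 2: B 20, D 16, E 12. E has the fewest and is eliminated.
Round 3: D 28, B 20. D has a majority.

C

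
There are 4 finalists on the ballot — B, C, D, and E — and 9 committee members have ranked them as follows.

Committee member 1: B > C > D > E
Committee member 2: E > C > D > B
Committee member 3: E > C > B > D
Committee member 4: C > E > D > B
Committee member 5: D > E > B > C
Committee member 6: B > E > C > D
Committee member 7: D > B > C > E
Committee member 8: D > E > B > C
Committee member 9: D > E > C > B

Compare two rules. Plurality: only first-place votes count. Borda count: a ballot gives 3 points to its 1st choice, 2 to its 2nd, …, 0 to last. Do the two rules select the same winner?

Plurality first-place counts: B 2, C 1, D 4, E 2 → D.
Borda totals: B 11, C 12, D 15, E 16 → E.
The two rules disagree: plurality picks D, Borda picks E.

No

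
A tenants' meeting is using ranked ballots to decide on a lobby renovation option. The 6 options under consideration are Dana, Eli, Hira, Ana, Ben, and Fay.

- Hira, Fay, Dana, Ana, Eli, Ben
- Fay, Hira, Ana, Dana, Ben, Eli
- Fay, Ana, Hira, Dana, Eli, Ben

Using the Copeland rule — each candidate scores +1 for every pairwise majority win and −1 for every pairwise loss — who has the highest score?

Fay

Pairwise results:
  Dana vs Eli: Dana wins 3–0.
  Dana vs Hira: Hira wins 3–0.
  Dana vs Ana: Ana wins 2–1.
  Dana vs Ben: Dana wins 3–0.
  Dana vs Fay: Fay wins 3–0.
  Eli vs Hira: Hira wins 3–0.
  Eli vs Ana: Ana wins 3–0.
  Eli vs Ben: Eli wins 2–1.
  Eli vs Fay: Fay wins 3–0.
  Hira vs Ana: Hira wins 2–1.
  Hira vs Ben: Hira wins 3–0.
  Hira vs Fay: Fay wins 2–1.
  Ana vs Ben: Ana wins 3–0.
  Ana vs Fay: Fay wins 3–0.
  Ben vs Fay: Fay wins 3–0.
Copeland scores (wins − losses):
  Dana: 2 − 3 = -1
  Eli: 1 − 4 = -3
  Hira: 4 − 1 = 3
  Ana: 3 − 2 = 1
  Ben: 0 − 5 = -5
  Fay: 5 − 0 = 5
Fay has the best Copeland score.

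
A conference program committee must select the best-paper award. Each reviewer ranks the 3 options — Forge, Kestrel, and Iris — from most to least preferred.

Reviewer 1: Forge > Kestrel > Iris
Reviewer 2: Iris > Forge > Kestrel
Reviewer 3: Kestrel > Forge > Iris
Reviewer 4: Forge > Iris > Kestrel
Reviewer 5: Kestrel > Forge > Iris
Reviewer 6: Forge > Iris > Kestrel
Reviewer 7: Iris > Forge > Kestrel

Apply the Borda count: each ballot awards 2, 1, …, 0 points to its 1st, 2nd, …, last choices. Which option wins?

Borda scores:
  Forge: 2 + 1 + 1 + 2 + 1 + 2 + 1 = 10
  Kestrel: 1 + 0 + 2 + 0 + 2 + 0 + 0 = 5
  Iris: 0 + 2 + 0 + 1 + 0 + 1 + 2 = 6
Forge has the highest total.

Forge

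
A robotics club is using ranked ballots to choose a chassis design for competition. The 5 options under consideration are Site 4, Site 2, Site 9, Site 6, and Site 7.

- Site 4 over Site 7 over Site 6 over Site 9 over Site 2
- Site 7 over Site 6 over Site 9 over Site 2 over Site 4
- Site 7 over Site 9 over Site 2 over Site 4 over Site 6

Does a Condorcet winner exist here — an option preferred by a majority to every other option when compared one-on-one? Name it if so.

Site 7

Head-to-head results (3 voters total):
Site 4 vs Site 2: Site 2 wins 2–1.
Site 4 vs Site 9: Site 9 wins 2–1.
Site 4 vs Site 6: Site 4 wins 2–1.
Site 4 vs Site 7: Site 7 wins 2–1.
Site 2 vs Site 9: Site 9 wins 3–0.
Site 2 vs Site 6: Site 6 wins 2–1.
Site 2 vs Site 7: Site 7 wins 3–0.
Site 9 vs Site 6: Site 6 wins 2–1.
Site 9 vs Site 7: Site 7 wins 3–0.
Site 6 vs Site 7: Site 7 wins 3–0.
Site 7 beats each rival — Site 4 (2–1), Site 2 (3–0), Site 9 (3–0), Site 6 (3–0) — so Site 7 is the Condorcet winner.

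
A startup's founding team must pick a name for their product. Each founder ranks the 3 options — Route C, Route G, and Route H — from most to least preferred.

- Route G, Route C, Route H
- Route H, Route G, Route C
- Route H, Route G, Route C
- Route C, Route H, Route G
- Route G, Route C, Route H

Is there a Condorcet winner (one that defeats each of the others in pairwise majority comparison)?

No

Head-to-head results (5 voters total):
Route C vs Route G: Route G wins 4–1.
Route C vs Route H: Route C wins 3–2.
Route G vs Route H: Route H wins 3–2.
No candidate beats all others: Route C beats Route H beats Route G beats Route C, a majority cycle.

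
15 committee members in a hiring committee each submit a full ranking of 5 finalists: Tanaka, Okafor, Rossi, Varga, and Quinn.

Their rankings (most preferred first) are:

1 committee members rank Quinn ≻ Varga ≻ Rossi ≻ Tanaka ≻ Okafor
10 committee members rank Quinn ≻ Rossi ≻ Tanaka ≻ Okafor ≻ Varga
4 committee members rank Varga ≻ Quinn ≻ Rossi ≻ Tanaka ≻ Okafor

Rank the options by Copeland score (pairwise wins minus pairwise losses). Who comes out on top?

Pairwise results:
  Tanaka vs Okafor: Tanaka wins 15–0.
  Tanaka vs Rossi: Rossi wins 15–0.
  Tanaka vs Varga: Tanaka wins 10–5.
  Tanaka vs Quinn: Quinn wins 15–0.
  Okafor vs Rossi: Rossi wins 15–0.
  Okafor vs Varga: Okafor wins 10–5.
  Okafor vs Quinn: Quinn wins 15–0.
  Rossi vs Varga: Rossi wins 10–5.
  Rossi vs Quinn: Quinn wins 15–0.
  Varga vs Quinn: Quinn wins 11–4.
Copeland scores (wins − losses):
  Tanaka: 2 − 2 = 0
  Okafor: 1 − 3 = -2
  Rossi: 3 − 1 = 2
  Varga: 0 − 4 = -4
  Quinn: 4 − 0 = 4
Quinn has the best Copeland score.

Quinn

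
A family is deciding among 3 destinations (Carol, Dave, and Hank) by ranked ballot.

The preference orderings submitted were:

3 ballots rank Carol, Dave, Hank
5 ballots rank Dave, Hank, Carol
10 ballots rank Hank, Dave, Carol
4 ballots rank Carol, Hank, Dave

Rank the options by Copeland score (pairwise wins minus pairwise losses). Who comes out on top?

Hank

Pairwise results:
  Carol vs Dave: Dave wins 15–7.
  Carol vs Hank: Hank wins 15–7.
  Dave vs Hank: Hank wins 14–8.
Copeland scores (wins − losses):
  Carol: 0 − 2 = -2
  Dave: 1 − 1 = 0
  Hank: 2 − 0 = 2
Hank has the best Copeland score.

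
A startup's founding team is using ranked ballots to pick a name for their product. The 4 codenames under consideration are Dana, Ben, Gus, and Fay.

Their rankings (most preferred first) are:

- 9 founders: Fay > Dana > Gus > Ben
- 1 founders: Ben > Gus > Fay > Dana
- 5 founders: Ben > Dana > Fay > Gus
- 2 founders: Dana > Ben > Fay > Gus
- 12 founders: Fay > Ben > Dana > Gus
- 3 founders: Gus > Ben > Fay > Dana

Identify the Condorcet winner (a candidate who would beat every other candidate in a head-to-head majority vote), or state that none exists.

Fay

Head-to-head results (32 voters total):
Dana vs Ben: Ben wins 21–11.
Dana vs Gus: Dana wins 28–4.
Dana vs Fay: Fay wins 25–7.
Ben vs Gus: Ben wins 20–12.
Ben vs Fay: Fay wins 21–11.
Gus vs Fay: Fay wins 28–4.
Fay beats each rival — Dana (25–7), Ben (21–11), Gus (28–4) — so Fay is the Condorcet winner.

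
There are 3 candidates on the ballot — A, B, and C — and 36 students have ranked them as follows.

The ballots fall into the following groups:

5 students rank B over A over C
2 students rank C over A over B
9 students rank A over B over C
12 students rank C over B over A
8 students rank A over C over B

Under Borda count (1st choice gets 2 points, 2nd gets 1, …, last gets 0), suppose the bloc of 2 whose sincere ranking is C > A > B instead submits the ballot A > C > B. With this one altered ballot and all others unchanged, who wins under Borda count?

Borda totals with the altered ballot: A 43, B 31, C 34.
The winner is unchanged: still A.

A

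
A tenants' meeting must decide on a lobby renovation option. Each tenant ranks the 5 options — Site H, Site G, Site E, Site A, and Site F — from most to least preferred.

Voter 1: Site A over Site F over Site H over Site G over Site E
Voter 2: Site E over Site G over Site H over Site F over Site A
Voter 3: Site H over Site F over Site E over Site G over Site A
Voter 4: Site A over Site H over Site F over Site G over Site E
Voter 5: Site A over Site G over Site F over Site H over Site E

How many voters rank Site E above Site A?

Ballots ranking Site E above Site A: 2.
Ballots ranking Site A above Site E: 3.
So 2 of 5 voters prefer Site E to Site A.

2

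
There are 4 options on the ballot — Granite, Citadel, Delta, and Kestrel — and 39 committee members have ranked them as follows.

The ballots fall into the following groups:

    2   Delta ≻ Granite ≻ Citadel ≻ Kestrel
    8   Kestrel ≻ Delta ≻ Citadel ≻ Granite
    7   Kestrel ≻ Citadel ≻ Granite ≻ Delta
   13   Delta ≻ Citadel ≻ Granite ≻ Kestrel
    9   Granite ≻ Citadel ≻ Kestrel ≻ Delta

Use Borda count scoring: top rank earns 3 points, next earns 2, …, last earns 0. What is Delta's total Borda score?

Borda scores:
  Granite: 2·2 + 8·0 + 7·1 + 13·1 + 9·3 = 51
  Citadel: 2·1 + 8·1 + 7·2 + 13·2 + 9·2 = 68
  Delta: 2·3 + 8·2 + 7·0 + 13·3 + 9·0 = 61
  Kestrel: 2·0 + 8·3 + 7·3 + 13·0 + 9·1 = 54

61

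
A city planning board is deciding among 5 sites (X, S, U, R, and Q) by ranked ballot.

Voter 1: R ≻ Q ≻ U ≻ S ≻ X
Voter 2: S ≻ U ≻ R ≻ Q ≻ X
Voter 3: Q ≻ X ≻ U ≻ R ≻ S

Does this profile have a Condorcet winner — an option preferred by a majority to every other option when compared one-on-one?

Head-to-head results (3 voters total):
X vs S: S wins 2–1.
X vs U: U wins 2–1.
X vs R: R wins 2–1.
X vs Q: Q wins 3–0.
S vs U: U wins 2–1.
S vs R: R wins 2–1.
S vs Q: Q wins 2–1.
U vs R: U wins 2–1.
U vs Q: Q wins 2–1.
R vs Q: R wins 2–1.
No candidate beats all others: U beats R beats Q beats U, a majority cycle.

No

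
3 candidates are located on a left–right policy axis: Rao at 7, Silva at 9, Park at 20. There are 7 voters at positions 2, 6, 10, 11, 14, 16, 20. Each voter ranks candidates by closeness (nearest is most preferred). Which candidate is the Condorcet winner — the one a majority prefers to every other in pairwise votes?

With single-peaked preferences on a line, the Condorcet winner is the candidate closest to the median voter.
The median voter (position 11) is closest to Silva at 9.
Check: Silva vs Rao — voters closer to Silva: 5 of 7.

Silva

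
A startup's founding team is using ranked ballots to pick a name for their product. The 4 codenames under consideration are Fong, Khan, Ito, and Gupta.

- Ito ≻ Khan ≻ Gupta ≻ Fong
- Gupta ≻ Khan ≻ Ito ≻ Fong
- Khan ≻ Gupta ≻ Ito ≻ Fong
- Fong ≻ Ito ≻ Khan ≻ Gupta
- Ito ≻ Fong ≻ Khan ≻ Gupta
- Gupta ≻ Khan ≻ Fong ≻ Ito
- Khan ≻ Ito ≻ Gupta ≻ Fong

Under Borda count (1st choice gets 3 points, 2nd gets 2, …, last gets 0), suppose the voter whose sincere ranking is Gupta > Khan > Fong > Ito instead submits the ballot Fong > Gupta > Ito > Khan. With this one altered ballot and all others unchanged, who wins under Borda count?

Borda totals with the altered ballot: Fong 8, Khan 12, Ito 13, Gupta 9.
The switch changes the winner from Khan to Ito.

Ito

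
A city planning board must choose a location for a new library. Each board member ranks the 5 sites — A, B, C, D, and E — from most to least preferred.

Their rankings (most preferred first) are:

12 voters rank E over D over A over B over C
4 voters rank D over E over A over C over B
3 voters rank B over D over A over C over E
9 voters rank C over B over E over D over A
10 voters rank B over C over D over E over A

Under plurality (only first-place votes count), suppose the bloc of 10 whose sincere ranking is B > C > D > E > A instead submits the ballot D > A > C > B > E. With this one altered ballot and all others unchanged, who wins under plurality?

D

First-place totals with the altered ballot: A 0, B 3, C 9, D 14, E 12.
The switch changes the winner from B to D.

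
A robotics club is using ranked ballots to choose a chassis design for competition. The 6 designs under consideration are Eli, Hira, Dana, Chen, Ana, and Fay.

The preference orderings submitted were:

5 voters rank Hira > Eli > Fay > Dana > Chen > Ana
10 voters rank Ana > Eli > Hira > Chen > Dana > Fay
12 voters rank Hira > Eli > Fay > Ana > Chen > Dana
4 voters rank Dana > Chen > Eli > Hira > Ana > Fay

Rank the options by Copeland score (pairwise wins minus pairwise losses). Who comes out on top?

Hira

Pairwise results:
  Eli vs Hira: Hira wins 17–14.
  Eli vs Dana: Eli wins 27–4.
  Eli vs Chen: Eli wins 27–4.
  Eli vs Ana: Eli wins 21–10.
  Eli vs Fay: Eli wins 31–0.
  Hira vs Dana: Hira wins 27–4.
  Hira vs Chen: Hira wins 27–4.
  Hira vs Ana: Hira wins 21–10.
  Hira vs Fay: Hira wins 31–0.
  Dana vs Chen: Chen wins 22–9.
  Dana vs Ana: Ana wins 22–9.
  Dana vs Fay: Fay wins 17–14.
  Chen vs Ana: Ana wins 22–9.
  Chen vs Fay: Fay wins 17–14.
  Ana vs Fay: Fay wins 17–14.
Copeland scores (wins − losses):
  Eli: 4 − 1 = 3
  Hira: 5 − 0 = 5
  Dana: 0 − 5 = -5
  Chen: 1 − 4 = -3
  Ana: 2 − 3 = -1
  Fay: 3 − 2 = 1
Hira has the best Copeland score.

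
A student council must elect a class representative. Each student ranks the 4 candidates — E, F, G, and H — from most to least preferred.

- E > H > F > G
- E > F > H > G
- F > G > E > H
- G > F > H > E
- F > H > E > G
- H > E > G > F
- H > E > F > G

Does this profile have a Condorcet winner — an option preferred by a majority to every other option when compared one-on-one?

No

Head-to-head results (7 voters total):
E vs F: E wins 4–3.
E vs G: E wins 5–2.
E vs H: H wins 4–3.
F vs G: F wins 5–2.
F vs H: F wins 4–3.
G vs H: H wins 5–2.
No candidate beats all others: E beats F beats H beats E, a majority cycle.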